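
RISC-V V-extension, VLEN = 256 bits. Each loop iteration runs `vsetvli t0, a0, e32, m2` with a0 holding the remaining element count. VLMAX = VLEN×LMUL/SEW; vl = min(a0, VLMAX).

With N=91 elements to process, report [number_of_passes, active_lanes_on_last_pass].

VLMAX = VLEN×LMUL/SEW = 256×2/32 = 16
N=91: ⌈91/16⌉ = 6 iters; last vl = 91 − 5×16 = 11

[iterations, last_vl] = [6, 11]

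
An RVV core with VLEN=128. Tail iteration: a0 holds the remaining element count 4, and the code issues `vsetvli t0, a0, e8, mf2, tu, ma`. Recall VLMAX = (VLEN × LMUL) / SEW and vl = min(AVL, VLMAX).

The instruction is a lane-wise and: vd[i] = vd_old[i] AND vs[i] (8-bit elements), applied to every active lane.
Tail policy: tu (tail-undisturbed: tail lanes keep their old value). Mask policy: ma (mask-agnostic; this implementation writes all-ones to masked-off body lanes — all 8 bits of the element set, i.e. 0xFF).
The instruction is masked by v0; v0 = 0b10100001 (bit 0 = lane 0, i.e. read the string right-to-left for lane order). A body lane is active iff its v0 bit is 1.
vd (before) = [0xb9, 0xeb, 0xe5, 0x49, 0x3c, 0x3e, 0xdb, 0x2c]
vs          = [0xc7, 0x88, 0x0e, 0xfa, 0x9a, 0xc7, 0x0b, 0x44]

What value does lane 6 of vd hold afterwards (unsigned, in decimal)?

VLMAX = (128 × 1/2) / 8 = 8 lanes
vl = min(AVL, VLMAX) = min(4, 8) = 4
  i=0: and(0xb9,0xc7) → 129
  i=1: mask-off/ones → 255
  i=2: mask-off/ones → 255
  i=3: mask-off/ones → 255
  i=4: tail/keep → 60
  i=5: tail/keep → 62
  i=6: tail/keep → 219
  i=7: tail/keep → 44

vd[6] = 219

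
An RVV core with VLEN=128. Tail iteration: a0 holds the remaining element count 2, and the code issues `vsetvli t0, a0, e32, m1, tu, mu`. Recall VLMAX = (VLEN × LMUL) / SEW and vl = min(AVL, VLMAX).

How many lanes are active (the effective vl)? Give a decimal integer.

vl = 2

VLMAX = VLEN×LMUL/SEW = 128×1/32 = 4
vl = min(AVL, VLMAX) = min(2, 4) = 2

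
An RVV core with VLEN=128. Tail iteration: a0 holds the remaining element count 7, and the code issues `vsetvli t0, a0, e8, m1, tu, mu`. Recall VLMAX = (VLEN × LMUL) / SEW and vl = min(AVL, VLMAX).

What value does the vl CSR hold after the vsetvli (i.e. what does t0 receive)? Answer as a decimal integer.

VLMAX = (128 × 1) / 8 = 16 lanes
vl ← min(7, 16) = 7

vl = 7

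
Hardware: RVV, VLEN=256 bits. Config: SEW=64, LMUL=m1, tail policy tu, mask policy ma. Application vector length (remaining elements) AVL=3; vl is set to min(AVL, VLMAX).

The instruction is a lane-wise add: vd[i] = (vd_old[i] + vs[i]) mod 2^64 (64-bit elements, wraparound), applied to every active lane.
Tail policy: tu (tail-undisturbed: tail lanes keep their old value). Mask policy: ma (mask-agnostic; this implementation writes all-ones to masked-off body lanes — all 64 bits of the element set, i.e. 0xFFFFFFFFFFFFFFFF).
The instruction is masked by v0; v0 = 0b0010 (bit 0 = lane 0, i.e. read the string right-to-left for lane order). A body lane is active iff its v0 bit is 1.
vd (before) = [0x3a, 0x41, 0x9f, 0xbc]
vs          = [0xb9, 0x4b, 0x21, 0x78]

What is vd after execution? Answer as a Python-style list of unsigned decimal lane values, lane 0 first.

VLMAX = VLEN×LMUL/SEW = 256×1/64 = 4
vl ← min(3, 4) = 3
lane  0: mask-off/ones ⇒ 0xffffffffffffffff
lane  1: add(0x41,0x4b) ⇒ 0x8c
lane  2: mask-off/ones ⇒ 0xffffffffffffffff
lane  3: tail/keep ⇒ 0xbc

vd = [18446744073709551615, 140, 18446744073709551615, 188]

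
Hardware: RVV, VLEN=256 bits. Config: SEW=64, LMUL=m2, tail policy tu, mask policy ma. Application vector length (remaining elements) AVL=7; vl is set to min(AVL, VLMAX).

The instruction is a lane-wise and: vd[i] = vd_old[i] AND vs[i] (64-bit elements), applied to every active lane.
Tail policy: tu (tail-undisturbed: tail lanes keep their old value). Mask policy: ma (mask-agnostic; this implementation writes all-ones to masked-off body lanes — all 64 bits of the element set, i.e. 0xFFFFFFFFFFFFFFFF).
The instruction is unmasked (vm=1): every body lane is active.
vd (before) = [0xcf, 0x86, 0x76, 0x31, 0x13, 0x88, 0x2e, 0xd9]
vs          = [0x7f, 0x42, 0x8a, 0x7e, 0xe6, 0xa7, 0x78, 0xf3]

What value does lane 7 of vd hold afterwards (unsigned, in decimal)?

vd[7] = 217

VLMAX = (256 × 2) / 64 = 8 lanes
vl ← min(7, 8) = 7
vd[0] and(0xcf,0x7f) -> 0x4f
vd[1] and(0x86,0x42) -> 0x02
vd[2] and(0x76,0x8a) -> 0x02
vd[3] and(0x31,0x7e) -> 0x30
vd[4] and(0x13,0xe6) -> 0x02
vd[5] and(0x88,0xa7) -> 0x80
vd[6] and(0x2e,0x78) -> 0x28
vd[7] tail/keep -> 0xd9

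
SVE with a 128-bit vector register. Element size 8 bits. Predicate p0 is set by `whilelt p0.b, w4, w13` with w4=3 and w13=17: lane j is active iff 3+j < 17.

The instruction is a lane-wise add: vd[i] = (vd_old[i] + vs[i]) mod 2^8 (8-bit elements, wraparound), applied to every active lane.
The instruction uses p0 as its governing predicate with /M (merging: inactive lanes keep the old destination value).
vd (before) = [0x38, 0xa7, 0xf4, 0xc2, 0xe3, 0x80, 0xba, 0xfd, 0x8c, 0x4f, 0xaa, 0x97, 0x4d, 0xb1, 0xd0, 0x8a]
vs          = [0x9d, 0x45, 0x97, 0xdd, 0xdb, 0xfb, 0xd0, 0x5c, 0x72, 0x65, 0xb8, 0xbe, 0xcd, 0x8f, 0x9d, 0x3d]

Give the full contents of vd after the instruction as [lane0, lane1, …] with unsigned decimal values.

register lanes = 128/8 = 16
p0[j] = (3+j < 17); true for j=0..13 → 14 lanes set
vd[0] add(0x38,0x9d) -> 0xd5
vd[1] add(0xa7,0x45) -> 0xec
vd[2] add(0xf4,0x97) -> 0x8b
vd[3] add(0xc2,0xdd) -> 0x9f
vd[4] add(0xe3,0xdb) -> 0xbe
vd[5] add(0x80,0xfb) -> 0x7b
vd[6] add(0xba,0xd0) -> 0x8a
vd[7] add(0xfd,0x5c) -> 0x59
vd[8] add(0x8c,0x72) -> 0xfe
vd[9] add(0x4f,0x65) -> 0xb4
vd[10] add(0xaa,0xb8) -> 0x62
vd[11] add(0x97,0xbe) -> 0x55
vd[12] add(0x4d,0xcd) -> 0x1a
vd[13] add(0xb1,0x8f) -> 0x40
vd[14] tail/keep -> 0xd0
vd[15] tail/keep -> 0x8a

vd = [213, 236, 139, 159, 190, 123, 138, 89, 254, 180, 98, 85, 26, 64, 208, 138]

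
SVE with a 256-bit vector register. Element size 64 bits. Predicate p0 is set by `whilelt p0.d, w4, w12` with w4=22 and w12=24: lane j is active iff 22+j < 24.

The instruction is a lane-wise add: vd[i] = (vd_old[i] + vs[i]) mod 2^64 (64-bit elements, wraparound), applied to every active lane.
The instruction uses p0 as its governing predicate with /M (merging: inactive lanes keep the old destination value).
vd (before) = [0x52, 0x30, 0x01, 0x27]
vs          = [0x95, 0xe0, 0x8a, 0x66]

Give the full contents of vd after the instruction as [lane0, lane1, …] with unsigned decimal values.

register lanes = 256/64 = 4
p0[j] = (22+j < 24); true for j=0..1 → 2 lanes set
  i=0: add(0x52,0x95) → 231
  i=1: add(0x30,0xe0) → 272
  i=2: tail/keep → 1
  i=3: tail/keep → 39

vd = [231, 272, 1, 39]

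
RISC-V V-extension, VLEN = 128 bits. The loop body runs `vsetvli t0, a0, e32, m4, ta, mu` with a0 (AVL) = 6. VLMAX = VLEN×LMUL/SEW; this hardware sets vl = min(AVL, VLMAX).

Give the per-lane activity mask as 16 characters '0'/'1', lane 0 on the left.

VLMAX = (128 × 4) / 32 = 16 lanes
AVL=6 ≤ VLMAX=16, so vl = 6
bits (lane 0 leftmost): 1111110000000000

predicate = 1111110000000000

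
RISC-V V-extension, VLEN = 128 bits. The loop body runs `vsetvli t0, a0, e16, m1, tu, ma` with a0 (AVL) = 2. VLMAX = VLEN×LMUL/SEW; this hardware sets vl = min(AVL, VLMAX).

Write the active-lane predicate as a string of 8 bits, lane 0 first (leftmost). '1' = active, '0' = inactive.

predicate = 11000000

VLMAX = (128 × 1) / 16 = 8 lanes
AVL=2 ≤ VLMAX=8, so vl = 2
bits (lane 0 leftmost): 11000000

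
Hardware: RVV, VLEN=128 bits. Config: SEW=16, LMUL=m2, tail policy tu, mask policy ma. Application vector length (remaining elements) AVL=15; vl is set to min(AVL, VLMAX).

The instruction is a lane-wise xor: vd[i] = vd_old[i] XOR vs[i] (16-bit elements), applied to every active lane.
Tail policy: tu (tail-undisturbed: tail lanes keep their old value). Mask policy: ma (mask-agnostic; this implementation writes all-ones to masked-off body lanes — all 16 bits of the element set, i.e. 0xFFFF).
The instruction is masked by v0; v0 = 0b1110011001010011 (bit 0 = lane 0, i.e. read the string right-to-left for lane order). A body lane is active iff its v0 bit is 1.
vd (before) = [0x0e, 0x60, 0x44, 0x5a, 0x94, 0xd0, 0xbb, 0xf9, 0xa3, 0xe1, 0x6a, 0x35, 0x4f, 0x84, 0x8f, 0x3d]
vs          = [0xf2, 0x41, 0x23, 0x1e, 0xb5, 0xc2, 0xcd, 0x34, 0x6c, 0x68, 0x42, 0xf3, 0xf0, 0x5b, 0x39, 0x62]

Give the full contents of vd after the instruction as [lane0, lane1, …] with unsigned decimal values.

vd = [252, 33, 65535, 65535, 33, 65535, 118, 65535, 65535, 137, 40, 65535, 65535, 223, 182, 61]

VLMAX = (128 × 2) / 16 = 16 lanes
AVL=15 ≤ VLMAX=16, so vl = 15
lane  0: xor(0x0e,0xf2) ⇒ 0xfc
lane  1: xor(0x60,0x41) ⇒ 0x21
lane  2: mask-off/ones ⇒ 0xffff
lane  3: mask-off/ones ⇒ 0xffff
lane  4: xor(0x94,0xb5) ⇒ 0x21
lane  5: mask-off/ones ⇒ 0xffff
lane  6: xor(0xbb,0xcd) ⇒ 0x76
lane  7: mask-off/ones ⇒ 0xffff
lane  8: mask-off/ones ⇒ 0xffff
lane  9: xor(0xe1,0x68) ⇒ 0x89
lane 10: xor(0x6a,0x42) ⇒ 0x28
lane 11: mask-off/ones ⇒ 0xffff
lane 12: mask-off/ones ⇒ 0xffff
lane 13: xor(0x84,0x5b) ⇒ 0xdf
lane 14: xor(0x8f,0x39) ⇒ 0xb6
lane 15: tail/keep ⇒ 0x3d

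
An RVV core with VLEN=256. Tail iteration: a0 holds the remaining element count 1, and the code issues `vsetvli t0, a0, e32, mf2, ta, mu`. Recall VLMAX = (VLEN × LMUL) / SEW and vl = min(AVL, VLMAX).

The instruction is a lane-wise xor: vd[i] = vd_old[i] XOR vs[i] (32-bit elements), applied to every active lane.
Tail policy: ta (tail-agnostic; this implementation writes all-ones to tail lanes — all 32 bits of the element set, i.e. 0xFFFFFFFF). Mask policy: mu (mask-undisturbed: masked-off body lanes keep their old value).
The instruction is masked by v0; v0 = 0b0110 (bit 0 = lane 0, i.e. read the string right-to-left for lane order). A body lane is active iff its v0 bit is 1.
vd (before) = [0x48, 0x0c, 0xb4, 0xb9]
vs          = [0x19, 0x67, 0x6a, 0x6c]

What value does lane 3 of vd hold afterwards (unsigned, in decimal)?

vd[3] = 4294967295

lanes per group: 256·1/2/32 = 4
vl = min(AVL, VLMAX) = min(1, 4) = 1
vd[0] mask-off/keep -> 0x48
vd[1] tail/ones -> 0xffffffff
vd[2] tail/ones -> 0xffffffff
vd[3] tail/ones -> 0xffffffff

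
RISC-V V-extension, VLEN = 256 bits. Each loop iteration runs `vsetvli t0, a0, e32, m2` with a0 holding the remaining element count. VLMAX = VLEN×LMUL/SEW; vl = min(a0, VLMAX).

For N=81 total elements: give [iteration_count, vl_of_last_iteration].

VLMAX = (256 × 2) / 32 = 16 lanes
iterations = ceil(81/16) = 6; final-pass vl = 1

[iterations, last_vl] = [6, 1]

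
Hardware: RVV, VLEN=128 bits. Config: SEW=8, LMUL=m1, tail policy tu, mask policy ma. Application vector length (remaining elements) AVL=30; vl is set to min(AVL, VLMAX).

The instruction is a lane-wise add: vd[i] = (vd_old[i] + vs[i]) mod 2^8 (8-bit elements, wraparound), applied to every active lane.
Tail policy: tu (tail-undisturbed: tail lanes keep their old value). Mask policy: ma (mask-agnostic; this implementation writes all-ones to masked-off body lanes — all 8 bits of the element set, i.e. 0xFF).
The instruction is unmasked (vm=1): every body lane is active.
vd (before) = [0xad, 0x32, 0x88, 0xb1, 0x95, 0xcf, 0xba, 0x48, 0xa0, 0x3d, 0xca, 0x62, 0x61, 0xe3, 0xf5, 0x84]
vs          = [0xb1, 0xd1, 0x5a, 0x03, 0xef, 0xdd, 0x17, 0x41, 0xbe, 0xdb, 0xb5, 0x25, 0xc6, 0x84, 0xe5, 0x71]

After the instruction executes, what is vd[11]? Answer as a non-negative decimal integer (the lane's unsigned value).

VLMAX = VLEN×LMUL/SEW = 128×1/8 = 16
vl = min(AVL, VLMAX) = min(30, 16) = 16
vd[0] add(0xad,0xb1) -> 0x5e
vd[1] add(0x32,0xd1) -> 0x03
vd[2] add(0x88,0x5a) -> 0xe2
vd[3] add(0xb1,0x03) -> 0xb4
vd[4] add(0x95,0xef) -> 0x84
vd[5] add(0xcf,0xdd) -> 0xac
vd[6] add(0xba,0x17) -> 0xd1
vd[7] add(0x48,0x41) -> 0x89
vd[8] add(0xa0,0xbe) -> 0x5e
vd[9] add(0x3d,0xdb) -> 0x18
vd[10] add(0xca,0xb5) -> 0x7f
vd[11] add(0x62,0x25) -> 0x87
vd[12] add(0x61,0xc6) -> 0x27
vd[13] add(0xe3,0x84) -> 0x67
vd[14] add(0xf5,0xe5) -> 0xda
vd[15] add(0x84,0x71) -> 0xf5

vd[11] = 135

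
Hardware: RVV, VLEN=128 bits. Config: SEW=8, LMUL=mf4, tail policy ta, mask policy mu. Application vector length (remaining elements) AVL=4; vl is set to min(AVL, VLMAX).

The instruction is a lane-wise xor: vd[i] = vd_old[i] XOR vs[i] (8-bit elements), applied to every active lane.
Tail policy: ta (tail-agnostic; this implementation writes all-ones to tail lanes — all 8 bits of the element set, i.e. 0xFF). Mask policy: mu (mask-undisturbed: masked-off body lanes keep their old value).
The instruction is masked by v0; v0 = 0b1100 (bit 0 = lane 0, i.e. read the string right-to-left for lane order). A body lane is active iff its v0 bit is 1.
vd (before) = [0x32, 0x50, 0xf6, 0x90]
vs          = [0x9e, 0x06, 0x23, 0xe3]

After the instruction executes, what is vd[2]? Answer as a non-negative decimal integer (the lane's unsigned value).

vd[2] = 213

VLMAX = VLEN×LMUL/SEW = 128×1/4/8 = 4
vl ← min(4, 4) = 4
  i=0: mask-off/keep → 50
  i=1: mask-off/keep → 80
  i=2: xor(0xf6,0x23) → 213
  i=3: xor(0x90,0xe3) → 115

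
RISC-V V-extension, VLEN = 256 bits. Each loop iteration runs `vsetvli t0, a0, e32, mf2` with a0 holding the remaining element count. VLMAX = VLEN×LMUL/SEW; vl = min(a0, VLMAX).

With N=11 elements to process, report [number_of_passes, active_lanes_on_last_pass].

VLMAX = VLEN×LMUL/SEW = 256×1/2/32 = 4
N=11: ⌈11/4⌉ = 3 iters; last vl = 11 − 2×4 = 3

[iterations, last_vl] = [3, 3]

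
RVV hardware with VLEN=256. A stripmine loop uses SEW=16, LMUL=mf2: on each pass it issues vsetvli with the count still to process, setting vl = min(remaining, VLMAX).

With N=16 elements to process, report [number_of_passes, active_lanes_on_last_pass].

[iterations, last_vl] = [2, 8]

VLMAX = (256 × 1/2) / 16 = 8 lanes
iterations = ceil(16/8) = 2; final-pass vl = 8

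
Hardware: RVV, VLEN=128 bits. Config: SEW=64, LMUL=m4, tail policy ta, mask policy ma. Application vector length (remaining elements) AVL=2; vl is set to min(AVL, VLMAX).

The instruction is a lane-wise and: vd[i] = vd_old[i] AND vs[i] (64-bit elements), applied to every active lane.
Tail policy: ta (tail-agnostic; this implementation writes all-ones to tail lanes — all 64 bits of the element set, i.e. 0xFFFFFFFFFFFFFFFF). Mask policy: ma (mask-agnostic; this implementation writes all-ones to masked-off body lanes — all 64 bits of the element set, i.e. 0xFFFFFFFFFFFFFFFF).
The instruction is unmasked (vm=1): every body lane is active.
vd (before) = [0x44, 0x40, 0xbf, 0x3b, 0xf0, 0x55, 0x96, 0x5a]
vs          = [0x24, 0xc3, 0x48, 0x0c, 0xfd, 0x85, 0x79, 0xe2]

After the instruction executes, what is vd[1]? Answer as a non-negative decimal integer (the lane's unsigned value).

lanes per group: 128·4/64 = 8
vl ← min(2, 8) = 2
lane  0: and(0x44,0x24) ⇒ 0x04
lane  1: and(0x40,0xc3) ⇒ 0x40
lane  2: tail/ones ⇒ 0xffffffffffffffff
lane  3: tail/ones ⇒ 0xffffffffffffffff
lane  4: tail/ones ⇒ 0xffffffffffffffff
lane  5: tail/ones ⇒ 0xffffffffffffffff
lane  6: tail/ones ⇒ 0xffffffffffffffff
lane  7: tail/ones ⇒ 0xffffffffffffffff

vd[1] = 64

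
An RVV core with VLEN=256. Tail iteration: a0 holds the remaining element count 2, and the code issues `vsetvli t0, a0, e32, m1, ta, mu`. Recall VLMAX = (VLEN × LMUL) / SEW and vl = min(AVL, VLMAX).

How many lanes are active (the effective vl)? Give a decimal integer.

VLMAX = (256 × 1) / 32 = 8 lanes
vl ← min(2, 8) = 2

vl = 2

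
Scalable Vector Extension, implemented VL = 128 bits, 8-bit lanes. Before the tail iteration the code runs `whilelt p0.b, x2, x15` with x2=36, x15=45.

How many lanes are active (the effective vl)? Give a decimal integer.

lane count: 128 div 8 = 16
p0[j] = (36+j < 45); true for j=0..8 → 9 lanes set

vl = 9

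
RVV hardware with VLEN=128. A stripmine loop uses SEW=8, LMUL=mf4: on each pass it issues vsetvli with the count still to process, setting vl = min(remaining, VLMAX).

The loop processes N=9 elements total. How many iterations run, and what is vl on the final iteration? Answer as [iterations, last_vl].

VLMAX = VLEN×LMUL/SEW = 128×1/4/8 = 4
iterations = ceil(9/4) = 3; final-pass vl = 1

[iterations, last_vl] = [3, 1]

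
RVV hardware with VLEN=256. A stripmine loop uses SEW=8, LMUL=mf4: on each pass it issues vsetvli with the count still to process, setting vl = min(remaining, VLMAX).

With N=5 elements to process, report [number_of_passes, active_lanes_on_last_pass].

VLMAX = (256 × 1/4) / 8 = 8 lanes
iterations = ceil(5/8) = 1; final-pass vl = 5

[iterations, last_vl] = [1, 5]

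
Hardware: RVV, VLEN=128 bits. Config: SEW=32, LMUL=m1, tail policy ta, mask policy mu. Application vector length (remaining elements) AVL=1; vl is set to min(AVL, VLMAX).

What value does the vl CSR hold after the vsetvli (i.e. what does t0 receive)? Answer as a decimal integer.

vl = 1

VLMAX = VLEN×LMUL/SEW = 128×1/32 = 4
AVL=1 ≤ VLMAX=4, so vl = 1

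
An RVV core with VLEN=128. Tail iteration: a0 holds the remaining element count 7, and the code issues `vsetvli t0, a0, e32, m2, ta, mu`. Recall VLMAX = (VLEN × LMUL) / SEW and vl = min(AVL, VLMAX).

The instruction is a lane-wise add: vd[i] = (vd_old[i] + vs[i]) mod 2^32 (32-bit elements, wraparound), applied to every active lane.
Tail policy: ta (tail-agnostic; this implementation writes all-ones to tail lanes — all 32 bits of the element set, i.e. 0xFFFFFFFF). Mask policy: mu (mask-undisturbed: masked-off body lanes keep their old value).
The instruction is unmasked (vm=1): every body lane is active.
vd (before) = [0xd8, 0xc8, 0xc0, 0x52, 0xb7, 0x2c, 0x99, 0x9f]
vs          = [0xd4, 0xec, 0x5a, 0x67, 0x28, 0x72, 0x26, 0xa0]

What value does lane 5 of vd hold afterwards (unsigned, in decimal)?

VLMAX = VLEN×LMUL/SEW = 128×2/32 = 8
vl ← min(7, 8) = 7
vd[0] add(0xd8,0xd4) -> 0x1ac
vd[1] add(0xc8,0xec) -> 0x1b4
vd[2] add(0xc0,0x5a) -> 0x11a
vd[3] add(0x52,0x67) -> 0xb9
vd[4] add(0xb7,0x28) -> 0xdf
vd[5] add(0x2c,0x72) -> 0x9e
vd[6] add(0x99,0x26) -> 0xbf
vd[7] tail/ones -> 0xffffffff

vd[5] = 158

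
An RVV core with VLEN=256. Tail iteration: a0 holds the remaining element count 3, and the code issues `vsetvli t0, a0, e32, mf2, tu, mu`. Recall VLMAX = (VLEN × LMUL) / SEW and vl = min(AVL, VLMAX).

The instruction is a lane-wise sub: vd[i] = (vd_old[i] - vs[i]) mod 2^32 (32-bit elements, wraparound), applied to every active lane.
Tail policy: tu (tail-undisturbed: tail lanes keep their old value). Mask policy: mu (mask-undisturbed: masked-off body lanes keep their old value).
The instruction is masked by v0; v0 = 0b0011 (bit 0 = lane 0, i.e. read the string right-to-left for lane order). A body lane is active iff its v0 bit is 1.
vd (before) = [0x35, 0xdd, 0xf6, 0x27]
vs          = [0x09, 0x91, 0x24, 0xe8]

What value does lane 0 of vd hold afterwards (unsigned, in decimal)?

VLMAX = VLEN×LMUL/SEW = 256×1/2/32 = 4
vl = min(AVL, VLMAX) = min(3, 4) = 3
lane  0: sub(0x35,0x09) ⇒ 0x2c
lane  1: sub(0xdd,0x91) ⇒ 0x4c
lane  2: mask-off/keep ⇒ 0xf6
lane  3: tail/keep ⇒ 0x27

vd[0] = 44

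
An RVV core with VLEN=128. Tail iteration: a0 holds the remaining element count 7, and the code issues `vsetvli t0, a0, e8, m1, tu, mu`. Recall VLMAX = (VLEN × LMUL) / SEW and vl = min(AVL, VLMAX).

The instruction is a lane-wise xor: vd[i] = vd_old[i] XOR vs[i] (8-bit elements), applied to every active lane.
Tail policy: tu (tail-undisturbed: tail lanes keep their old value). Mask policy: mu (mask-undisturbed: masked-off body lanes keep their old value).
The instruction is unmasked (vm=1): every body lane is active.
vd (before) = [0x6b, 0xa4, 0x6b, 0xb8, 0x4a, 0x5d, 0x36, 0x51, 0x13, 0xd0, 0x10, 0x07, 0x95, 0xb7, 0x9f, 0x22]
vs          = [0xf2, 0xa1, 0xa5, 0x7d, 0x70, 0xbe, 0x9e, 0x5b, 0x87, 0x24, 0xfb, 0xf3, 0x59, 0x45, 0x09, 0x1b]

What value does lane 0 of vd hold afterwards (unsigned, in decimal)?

vd[0] = 153

VLMAX = VLEN×LMUL/SEW = 128×1/8 = 16
vl ← min(7, 16) = 7
vd[0] xor(0x6b,0xf2) -> 0x99
vd[1] xor(0xa4,0xa1) -> 0x05
vd[2] xor(0x6b,0xa5) -> 0xce
vd[3] xor(0xb8,0x7d) -> 0xc5
vd[4] xor(0x4a,0x70) -> 0x3a
vd[5] xor(0x5d,0xbe) -> 0xe3
vd[6] xor(0x36,0x9e) -> 0xa8
vd[7] tail/keep -> 0x51
vd[8] tail/keep -> 0x13
vd[9] tail/keep -> 0xd0
vd[10] tail/keep -> 0x10
vd[11] tail/keep -> 0x07
vd[12] tail/keep -> 0x95
vd[13] tail/keep -> 0xb7
vd[14] tail/keep -> 0x9f
vd[15] tail/keep -> 0x22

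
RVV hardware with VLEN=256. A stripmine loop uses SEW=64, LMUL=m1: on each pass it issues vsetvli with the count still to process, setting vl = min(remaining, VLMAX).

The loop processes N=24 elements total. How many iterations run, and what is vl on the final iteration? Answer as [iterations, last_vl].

[iterations, last_vl] = [6, 4]

lanes per group: 256·1/64 = 4
iterations = ceil(24/4) = 6; final-pass vl = 4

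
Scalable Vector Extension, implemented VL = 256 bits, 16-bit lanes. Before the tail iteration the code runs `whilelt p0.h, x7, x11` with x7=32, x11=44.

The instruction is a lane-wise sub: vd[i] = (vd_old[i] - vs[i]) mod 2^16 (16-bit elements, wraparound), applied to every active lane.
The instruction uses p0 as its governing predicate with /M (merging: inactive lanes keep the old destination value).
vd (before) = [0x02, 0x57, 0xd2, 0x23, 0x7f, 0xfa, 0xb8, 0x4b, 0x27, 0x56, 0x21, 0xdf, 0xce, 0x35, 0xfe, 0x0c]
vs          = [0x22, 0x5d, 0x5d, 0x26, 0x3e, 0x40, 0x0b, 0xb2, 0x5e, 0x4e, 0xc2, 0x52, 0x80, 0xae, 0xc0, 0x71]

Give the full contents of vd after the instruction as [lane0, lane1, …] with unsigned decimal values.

lane count: 256 div 16 = 16
active while 32+j < 44, i.e. j ∈ [0,12) capped at 16 ⇒ 12
[0] sub(0x02,0x22) = 0xffe0
[1] sub(0x57,0x5d) = 0xfffa
[2] sub(0xd2,0x5d) = 0x75
[3] sub(0x23,0x26) = 0xfffd
[4] sub(0x7f,0x3e) = 0x41
[5] sub(0xfa,0x40) = 0xba
[6] sub(0xb8,0x0b) = 0xad
[7] sub(0x4b,0xb2) = 0xff99
[8] sub(0x27,0x5e) = 0xffc9
[9] sub(0x56,0x4e) = 0x08
[10] sub(0x21,0xc2) = 0xff5f
[11] sub(0xdf,0x52) = 0x8d
[12] tail/keep = 0xce
[13] tail/keep = 0x35
[14] tail/keep = 0xfe
[15] tail/keep = 0x0c

vd = [65504, 65530, 117, 65533, 65, 186, 173, 65433, 65481, 8, 65375, 141, 206, 53, 254, 12]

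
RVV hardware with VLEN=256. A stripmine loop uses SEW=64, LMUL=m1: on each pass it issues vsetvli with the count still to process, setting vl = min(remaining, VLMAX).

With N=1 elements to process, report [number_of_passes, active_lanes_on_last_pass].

[iterations, last_vl] = [1, 1]

VLMAX = (256 × 1) / 64 = 4 lanes
N=1: ⌈1/4⌉ = 1 iters; last vl = 1 − 0×4 = 1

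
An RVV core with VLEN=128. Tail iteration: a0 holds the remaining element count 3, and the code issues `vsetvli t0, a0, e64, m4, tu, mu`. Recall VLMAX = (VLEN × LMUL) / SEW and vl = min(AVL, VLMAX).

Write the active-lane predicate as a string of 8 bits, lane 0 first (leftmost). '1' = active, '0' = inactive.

predicate = 11100000

VLMAX = VLEN×LMUL/SEW = 128×4/64 = 8
vl ← min(3, 8) = 3
bits (lane 0 leftmost): 11100000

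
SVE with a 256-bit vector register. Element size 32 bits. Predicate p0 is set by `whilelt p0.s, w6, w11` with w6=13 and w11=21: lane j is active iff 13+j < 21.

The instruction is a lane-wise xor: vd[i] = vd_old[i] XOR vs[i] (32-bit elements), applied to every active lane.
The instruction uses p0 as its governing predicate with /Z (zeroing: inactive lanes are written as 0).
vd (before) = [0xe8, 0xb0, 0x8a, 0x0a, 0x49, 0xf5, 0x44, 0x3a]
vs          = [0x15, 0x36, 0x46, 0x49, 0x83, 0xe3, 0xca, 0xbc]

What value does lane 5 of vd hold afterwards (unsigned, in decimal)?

256-bit reg / 32-bit elem → 8 lanes
whilelt: lane j active iff 13+j < 21 → j < 8 → 8 active
lane  0: xor(0xe8,0x15) ⇒ 0xfd
lane  1: xor(0xb0,0x36) ⇒ 0x86
lane  2: xor(0x8a,0x46) ⇒ 0xcc
lane  3: xor(0x0a,0x49) ⇒ 0x43
lane  4: xor(0x49,0x83) ⇒ 0xca
lane  5: xor(0xf5,0xe3) ⇒ 0x16
lane  6: xor(0x44,0xca) ⇒ 0x8e
lane  7: xor(0x3a,0xbc) ⇒ 0x86

vd[5] = 22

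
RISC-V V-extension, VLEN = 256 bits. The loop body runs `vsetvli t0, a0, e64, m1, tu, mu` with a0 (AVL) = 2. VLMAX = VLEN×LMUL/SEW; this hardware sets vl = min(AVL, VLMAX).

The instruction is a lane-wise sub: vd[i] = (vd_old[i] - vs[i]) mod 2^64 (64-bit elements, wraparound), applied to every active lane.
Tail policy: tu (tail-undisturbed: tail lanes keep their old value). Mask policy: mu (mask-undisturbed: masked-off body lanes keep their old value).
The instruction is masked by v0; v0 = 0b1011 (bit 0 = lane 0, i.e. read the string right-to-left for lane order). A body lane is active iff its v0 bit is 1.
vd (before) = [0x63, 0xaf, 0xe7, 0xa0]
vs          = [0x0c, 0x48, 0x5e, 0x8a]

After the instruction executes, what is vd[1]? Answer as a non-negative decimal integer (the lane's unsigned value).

VLMAX = (256 × 1) / 64 = 4 lanes
vl = min(AVL, VLMAX) = min(2, 4) = 2
  i=0: sub(0x63,0x0c) → 87
  i=1: sub(0xaf,0x48) → 103
  i=2: tail/keep → 231
  i=3: tail/keep → 160

vd[1] = 103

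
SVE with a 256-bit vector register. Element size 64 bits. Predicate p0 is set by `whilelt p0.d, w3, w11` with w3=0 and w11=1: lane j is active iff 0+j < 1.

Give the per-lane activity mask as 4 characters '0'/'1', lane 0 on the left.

lane count: 256 div 64 = 4
p0[j] = (0+j < 1); true for j=0..0 → 1 lanes set
bits (lane 0 leftmost): 1000

predicate = 1000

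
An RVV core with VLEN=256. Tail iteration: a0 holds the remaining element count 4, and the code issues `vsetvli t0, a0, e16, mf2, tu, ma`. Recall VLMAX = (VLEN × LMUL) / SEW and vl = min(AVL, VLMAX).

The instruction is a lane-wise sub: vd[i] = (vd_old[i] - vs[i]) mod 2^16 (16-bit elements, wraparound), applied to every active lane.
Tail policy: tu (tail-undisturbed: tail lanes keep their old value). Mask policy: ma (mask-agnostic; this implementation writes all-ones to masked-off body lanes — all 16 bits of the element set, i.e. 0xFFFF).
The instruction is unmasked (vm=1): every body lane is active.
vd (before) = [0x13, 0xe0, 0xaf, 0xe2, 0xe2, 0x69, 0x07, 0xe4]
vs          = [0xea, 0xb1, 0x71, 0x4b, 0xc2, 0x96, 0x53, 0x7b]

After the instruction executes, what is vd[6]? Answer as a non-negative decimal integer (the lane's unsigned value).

VLMAX = (256 × 1/2) / 16 = 8 lanes
vl ← min(4, 8) = 4
lane  0: sub(0x13,0xea) ⇒ 0xff29
lane  1: sub(0xe0,0xb1) ⇒ 0x2f
lane  2: sub(0xaf,0x71) ⇒ 0x3e
lane  3: sub(0xe2,0x4b) ⇒ 0x97
lane  4: tail/keep ⇒ 0xe2
lane  5: tail/keep ⇒ 0x69
lane  6: tail/keep ⇒ 0x07
lane  7: tail/keep ⇒ 0xe4

vd[6] = 7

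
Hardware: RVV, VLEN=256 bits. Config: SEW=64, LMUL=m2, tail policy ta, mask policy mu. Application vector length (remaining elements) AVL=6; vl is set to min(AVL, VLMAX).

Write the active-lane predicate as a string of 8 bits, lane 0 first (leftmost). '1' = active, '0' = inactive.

VLMAX = VLEN×LMUL/SEW = 256×2/64 = 8
vl = min(AVL, VLMAX) = min(6, 8) = 6
bits (lane 0 leftmost): 11111100

predicate = 11111100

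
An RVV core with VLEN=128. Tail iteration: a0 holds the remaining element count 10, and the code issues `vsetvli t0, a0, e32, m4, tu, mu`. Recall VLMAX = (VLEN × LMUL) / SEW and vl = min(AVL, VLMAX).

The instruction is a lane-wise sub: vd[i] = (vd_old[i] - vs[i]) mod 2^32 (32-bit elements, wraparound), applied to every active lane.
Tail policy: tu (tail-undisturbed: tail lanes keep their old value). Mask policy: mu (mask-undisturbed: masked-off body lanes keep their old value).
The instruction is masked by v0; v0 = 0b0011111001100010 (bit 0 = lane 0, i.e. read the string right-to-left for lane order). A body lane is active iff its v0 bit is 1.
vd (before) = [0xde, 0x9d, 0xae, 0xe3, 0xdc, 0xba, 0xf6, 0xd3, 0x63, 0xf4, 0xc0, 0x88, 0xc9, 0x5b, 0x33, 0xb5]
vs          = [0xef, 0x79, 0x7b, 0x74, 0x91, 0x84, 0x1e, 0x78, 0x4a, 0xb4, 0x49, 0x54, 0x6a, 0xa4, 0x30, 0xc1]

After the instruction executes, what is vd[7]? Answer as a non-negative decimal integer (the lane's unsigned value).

VLMAX = (128 × 4) / 32 = 16 lanes
vl ← min(10, 16) = 10
  i=0: mask-off/keep → 222
  i=1: sub(0x9d,0x79) → 36
  i=2: mask-off/keep → 174
  i=3: mask-off/keep → 227
  i=4: mask-off/keep → 220
  i=5: sub(0xba,0x84) → 54
  i=6: sub(0xf6,0x1e) → 216
  i=7: mask-off/keep → 211
  i=8: mask-off/keep → 99
  i=9: sub(0xf4,0xb4) → 64
  i=10: tail/keep → 192
  i=11: tail/keep → 136
  i=12: tail/keep → 201
  i=13: tail/keep → 91
  i=14: tail/keep → 51
  i=15: tail/keep → 181

vd[7] = 211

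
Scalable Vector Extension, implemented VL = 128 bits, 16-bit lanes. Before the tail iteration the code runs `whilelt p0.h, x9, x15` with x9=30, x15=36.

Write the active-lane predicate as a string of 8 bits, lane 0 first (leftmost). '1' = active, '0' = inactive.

predicate = 11111100

register lanes = 128/16 = 8
p0[j] = (30+j < 36); true for j=0..5 → 6 lanes set
bits (lane 0 leftmost): 11111100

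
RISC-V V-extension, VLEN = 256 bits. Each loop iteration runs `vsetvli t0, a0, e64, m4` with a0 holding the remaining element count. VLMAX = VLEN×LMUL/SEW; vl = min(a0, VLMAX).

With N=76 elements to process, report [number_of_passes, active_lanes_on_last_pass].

[iterations, last_vl] = [5, 12]

VLMAX = (256 × 4) / 64 = 16 lanes
N=76: ⌈76/16⌉ = 5 iters; last vl = 76 − 4×16 = 12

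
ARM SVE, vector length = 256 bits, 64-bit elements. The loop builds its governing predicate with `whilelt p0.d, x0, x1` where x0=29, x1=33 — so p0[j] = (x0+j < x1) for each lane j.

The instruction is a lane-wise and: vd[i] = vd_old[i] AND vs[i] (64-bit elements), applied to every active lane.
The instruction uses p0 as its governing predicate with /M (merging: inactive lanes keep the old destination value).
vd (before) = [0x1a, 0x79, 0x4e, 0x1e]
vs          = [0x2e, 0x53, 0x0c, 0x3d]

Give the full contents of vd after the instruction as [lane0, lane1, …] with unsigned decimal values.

lane count: 256 div 64 = 4
whilelt: lane j active iff 29+j < 33 → j < 4 → 4 active
vd[0] and(0x1a,0x2e) -> 0x0a
vd[1] and(0x79,0x53) -> 0x51
vd[2] and(0x4e,0x0c) -> 0x0c
vd[3] and(0x1e,0x3d) -> 0x1c

vd = [10, 81, 12, 28]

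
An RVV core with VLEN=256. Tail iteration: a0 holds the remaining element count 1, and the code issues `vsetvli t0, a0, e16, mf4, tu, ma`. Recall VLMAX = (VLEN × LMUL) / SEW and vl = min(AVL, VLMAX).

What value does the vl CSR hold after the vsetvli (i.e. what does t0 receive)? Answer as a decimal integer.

lanes per group: 256·1/4/16 = 4
vl ← min(1, 4) = 1

vl = 1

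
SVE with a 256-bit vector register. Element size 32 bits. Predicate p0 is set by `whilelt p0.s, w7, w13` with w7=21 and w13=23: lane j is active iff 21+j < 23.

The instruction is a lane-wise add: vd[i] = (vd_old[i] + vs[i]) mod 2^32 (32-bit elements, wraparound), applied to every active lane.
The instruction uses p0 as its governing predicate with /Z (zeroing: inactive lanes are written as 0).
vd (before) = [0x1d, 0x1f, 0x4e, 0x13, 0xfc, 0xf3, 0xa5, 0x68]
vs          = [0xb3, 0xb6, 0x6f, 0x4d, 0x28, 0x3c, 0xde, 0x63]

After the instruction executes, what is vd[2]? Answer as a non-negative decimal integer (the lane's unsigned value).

256-bit reg / 32-bit elem → 8 lanes
p0[j] = (21+j < 23); true for j=0..1 → 2 lanes set
[0] add(0x1d,0xb3) = 0xd0
[1] add(0x1f,0xb6) = 0xd5
[2] tail/zero = 0x00
[3] tail/zero = 0x00
[4] tail/zero = 0x00
[5] tail/zero = 0x00
[6] tail/zero = 0x00
[7] tail/zero = 0x00

vd[2] = 0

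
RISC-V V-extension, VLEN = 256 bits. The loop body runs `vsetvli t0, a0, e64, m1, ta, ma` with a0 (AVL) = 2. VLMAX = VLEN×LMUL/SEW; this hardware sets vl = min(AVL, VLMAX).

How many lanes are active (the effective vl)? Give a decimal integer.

VLMAX = VLEN×LMUL/SEW = 256×1/64 = 4
AVL=2 ≤ VLMAX=4, so vl = 2

vl = 2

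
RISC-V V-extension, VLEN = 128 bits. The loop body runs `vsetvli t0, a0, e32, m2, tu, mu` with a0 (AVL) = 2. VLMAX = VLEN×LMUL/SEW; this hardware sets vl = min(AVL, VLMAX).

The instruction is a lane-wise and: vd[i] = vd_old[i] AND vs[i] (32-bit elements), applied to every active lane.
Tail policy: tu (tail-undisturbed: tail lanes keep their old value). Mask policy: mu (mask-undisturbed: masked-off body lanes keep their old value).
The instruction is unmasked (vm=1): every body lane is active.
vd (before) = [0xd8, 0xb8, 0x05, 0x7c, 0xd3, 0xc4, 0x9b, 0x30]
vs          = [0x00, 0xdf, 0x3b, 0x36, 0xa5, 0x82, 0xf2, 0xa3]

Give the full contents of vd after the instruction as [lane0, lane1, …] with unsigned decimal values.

VLMAX = (128 × 2) / 32 = 8 lanes
vl ← min(2, 8) = 2
[0] and(0xd8,0x00) = 0x00
[1] and(0xb8,0xdf) = 0x98
[2] tail/keep = 0x05
[3] tail/keep = 0x7c
[4] tail/keep = 0xd3
[5] tail/keep = 0xc4
[6] tail/keep = 0x9b
[7] tail/keep = 0x30

vd = [0, 152, 5, 124, 211, 196, 155, 48]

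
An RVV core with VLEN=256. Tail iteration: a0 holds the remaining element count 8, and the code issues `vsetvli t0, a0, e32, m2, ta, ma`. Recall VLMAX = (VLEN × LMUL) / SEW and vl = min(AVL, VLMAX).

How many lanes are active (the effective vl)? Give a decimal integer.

vl = 8

VLMAX = VLEN×LMUL/SEW = 256×2/32 = 16
vl = min(AVL, VLMAX) = min(8, 16) = 8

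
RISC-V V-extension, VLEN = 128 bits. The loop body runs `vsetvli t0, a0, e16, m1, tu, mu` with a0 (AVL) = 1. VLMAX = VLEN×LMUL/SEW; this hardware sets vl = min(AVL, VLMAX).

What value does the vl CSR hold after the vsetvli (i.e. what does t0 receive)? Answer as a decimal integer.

vl = 1

VLMAX = (128 × 1) / 16 = 8 lanes
AVL=1 ≤ VLMAX=8, so vl = 1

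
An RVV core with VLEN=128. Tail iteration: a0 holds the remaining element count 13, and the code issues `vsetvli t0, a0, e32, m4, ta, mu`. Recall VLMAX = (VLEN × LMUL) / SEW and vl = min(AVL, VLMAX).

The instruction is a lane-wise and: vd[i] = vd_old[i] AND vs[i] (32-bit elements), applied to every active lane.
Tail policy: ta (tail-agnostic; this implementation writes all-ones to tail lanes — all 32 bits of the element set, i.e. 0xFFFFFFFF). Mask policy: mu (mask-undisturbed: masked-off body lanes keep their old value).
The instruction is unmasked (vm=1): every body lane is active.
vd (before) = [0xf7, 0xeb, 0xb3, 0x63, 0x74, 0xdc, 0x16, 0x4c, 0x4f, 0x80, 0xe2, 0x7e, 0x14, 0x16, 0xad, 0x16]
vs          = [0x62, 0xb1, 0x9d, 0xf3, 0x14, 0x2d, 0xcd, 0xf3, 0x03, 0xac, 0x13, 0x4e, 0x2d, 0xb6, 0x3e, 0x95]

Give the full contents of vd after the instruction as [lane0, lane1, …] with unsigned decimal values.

vd = [98, 161, 145, 99, 20, 12, 4, 64, 3, 128, 2, 78, 4, 4294967295, 4294967295, 4294967295]

VLMAX = (128 × 4) / 32 = 16 lanes
vl ← min(13, 16) = 13
  i=0: and(0xf7,0x62) → 98
  i=1: and(0xeb,0xb1) → 161
  i=2: and(0xb3,0x9d) → 145
  i=3: and(0x63,0xf3) → 99
  i=4: and(0x74,0x14) → 20
  i=5: and(0xdc,0x2d) → 12
  i=6: and(0x16,0xcd) → 4
  i=7: and(0x4c,0xf3) → 64
  i=8: and(0x4f,0x03) → 3
  i=9: and(0x80,0xac) → 128
  i=10: and(0xe2,0x13) → 2
  i=11: and(0x7e,0x4e) → 78
  i=12: and(0x14,0x2d) → 4
  i=13: tail/ones → 4294967295
  i=14: tail/ones → 4294967295
  i=15: tail/ones → 4294967295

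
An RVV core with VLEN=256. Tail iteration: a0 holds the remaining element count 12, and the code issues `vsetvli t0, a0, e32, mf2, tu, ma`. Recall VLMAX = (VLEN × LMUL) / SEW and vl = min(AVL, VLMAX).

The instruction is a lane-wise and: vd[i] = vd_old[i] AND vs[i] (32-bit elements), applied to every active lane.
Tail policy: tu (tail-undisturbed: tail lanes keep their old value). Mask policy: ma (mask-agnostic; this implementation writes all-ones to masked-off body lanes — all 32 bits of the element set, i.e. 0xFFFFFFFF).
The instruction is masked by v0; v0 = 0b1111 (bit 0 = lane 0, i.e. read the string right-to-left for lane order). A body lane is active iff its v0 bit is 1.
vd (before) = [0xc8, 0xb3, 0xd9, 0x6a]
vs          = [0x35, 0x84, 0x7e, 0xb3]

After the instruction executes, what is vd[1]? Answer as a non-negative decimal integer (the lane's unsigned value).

vd[1] = 128

lanes per group: 256·1/2/32 = 4
vl ← min(12, 4) = 4
[0] and(0xc8,0x35) = 0x00
[1] and(0xb3,0x84) = 0x80
[2] and(0xd9,0x7e) = 0x58
[3] and(0x6a,0xb3) = 0x22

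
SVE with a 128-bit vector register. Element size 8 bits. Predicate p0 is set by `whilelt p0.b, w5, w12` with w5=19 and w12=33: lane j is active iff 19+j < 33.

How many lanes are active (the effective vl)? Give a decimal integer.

vl = 14

128-bit reg / 8-bit elem → 16 lanes
p0[j] = (19+j < 33); true for j=0..13 → 14 lanes set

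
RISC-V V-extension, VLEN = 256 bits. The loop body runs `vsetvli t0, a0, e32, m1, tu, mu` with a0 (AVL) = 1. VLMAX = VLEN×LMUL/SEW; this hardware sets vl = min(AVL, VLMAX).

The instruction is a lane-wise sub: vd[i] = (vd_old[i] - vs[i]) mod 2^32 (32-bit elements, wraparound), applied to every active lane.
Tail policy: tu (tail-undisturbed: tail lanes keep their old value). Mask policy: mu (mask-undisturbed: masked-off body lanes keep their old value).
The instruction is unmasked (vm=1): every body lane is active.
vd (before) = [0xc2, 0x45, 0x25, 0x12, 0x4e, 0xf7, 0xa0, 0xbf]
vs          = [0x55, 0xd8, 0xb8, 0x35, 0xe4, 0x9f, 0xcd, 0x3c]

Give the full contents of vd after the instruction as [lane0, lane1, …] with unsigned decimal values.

VLMAX = (256 × 1) / 32 = 8 lanes
vl ← min(1, 8) = 1
lane  0: sub(0xc2,0x55) ⇒ 0x6d
lane  1: tail/keep ⇒ 0x45
lane  2: tail/keep ⇒ 0x25
lane  3: tail/keep ⇒ 0x12
lane  4: tail/keep ⇒ 0x4e
lane  5: tail/keep ⇒ 0xf7
lane  6: tail/keep ⇒ 0xa0
lane  7: tail/keep ⇒ 0xbf

vd = [109, 69, 37, 18, 78, 247, 160, 191]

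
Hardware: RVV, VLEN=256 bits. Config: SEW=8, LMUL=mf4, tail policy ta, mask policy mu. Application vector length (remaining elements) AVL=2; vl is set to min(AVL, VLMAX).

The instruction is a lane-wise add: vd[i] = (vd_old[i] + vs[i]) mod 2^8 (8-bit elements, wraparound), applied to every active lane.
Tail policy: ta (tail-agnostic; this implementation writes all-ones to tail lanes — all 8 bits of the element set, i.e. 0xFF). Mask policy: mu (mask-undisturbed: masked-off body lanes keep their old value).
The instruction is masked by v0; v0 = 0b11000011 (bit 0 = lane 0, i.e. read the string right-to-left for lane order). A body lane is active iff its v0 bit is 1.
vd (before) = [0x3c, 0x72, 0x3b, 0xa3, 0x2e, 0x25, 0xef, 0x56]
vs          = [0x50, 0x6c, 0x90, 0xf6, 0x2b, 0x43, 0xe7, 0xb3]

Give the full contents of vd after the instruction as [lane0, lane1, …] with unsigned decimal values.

vd = [140, 222, 255, 255, 255, 255, 255, 255]

VLMAX = (256 × 1/4) / 8 = 8 lanes
vl ← min(2, 8) = 2
[0] add(0x3c,0x50) = 0x8c
[1] add(0x72,0x6c) = 0xde
[2] tail/ones = 0xff
[3] tail/ones = 0xff
[4] tail/ones = 0xff
[5] tail/ones = 0xff
[6] tail/ones = 0xff
[7] tail/ones = 0xff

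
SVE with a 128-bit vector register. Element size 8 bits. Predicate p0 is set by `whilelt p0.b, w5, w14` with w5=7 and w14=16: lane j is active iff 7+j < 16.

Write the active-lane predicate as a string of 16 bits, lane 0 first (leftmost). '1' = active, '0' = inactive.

predicate = 1111111110000000

register lanes = 128/8 = 16
p0[j] = (7+j < 16); true for j=0..8 → 9 lanes set
bits (lane 0 leftmost): 1111111110000000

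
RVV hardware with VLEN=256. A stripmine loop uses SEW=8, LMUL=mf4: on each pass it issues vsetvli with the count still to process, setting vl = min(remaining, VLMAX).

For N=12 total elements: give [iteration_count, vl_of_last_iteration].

lanes per group: 256·1/4/8 = 8
12 elements at 8/iter → 2 passes, remainder 4 on the last

[iterations, last_vl] = [2, 4]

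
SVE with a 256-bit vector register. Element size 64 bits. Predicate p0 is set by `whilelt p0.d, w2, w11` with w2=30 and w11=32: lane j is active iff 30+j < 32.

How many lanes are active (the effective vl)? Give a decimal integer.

lane count: 256 div 64 = 4
active while 30+j < 32, i.e. j ∈ [0,2) capped at 4 ⇒ 2

vl = 2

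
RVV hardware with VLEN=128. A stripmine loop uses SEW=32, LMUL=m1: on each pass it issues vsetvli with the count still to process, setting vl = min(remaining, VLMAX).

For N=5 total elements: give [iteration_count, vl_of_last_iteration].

[iterations, last_vl] = [2, 1]

lanes per group: 128·1/32 = 4
5 elements at 4/iter → 2 passes, remainder 1 on the last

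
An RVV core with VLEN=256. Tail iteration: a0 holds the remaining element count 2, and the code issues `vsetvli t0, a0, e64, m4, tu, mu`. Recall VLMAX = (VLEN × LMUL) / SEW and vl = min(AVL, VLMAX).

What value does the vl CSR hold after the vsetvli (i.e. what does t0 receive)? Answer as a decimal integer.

VLMAX = VLEN×LMUL/SEW = 256×4/64 = 16
AVL=2 ≤ VLMAX=16, so vl = 2

vl = 2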